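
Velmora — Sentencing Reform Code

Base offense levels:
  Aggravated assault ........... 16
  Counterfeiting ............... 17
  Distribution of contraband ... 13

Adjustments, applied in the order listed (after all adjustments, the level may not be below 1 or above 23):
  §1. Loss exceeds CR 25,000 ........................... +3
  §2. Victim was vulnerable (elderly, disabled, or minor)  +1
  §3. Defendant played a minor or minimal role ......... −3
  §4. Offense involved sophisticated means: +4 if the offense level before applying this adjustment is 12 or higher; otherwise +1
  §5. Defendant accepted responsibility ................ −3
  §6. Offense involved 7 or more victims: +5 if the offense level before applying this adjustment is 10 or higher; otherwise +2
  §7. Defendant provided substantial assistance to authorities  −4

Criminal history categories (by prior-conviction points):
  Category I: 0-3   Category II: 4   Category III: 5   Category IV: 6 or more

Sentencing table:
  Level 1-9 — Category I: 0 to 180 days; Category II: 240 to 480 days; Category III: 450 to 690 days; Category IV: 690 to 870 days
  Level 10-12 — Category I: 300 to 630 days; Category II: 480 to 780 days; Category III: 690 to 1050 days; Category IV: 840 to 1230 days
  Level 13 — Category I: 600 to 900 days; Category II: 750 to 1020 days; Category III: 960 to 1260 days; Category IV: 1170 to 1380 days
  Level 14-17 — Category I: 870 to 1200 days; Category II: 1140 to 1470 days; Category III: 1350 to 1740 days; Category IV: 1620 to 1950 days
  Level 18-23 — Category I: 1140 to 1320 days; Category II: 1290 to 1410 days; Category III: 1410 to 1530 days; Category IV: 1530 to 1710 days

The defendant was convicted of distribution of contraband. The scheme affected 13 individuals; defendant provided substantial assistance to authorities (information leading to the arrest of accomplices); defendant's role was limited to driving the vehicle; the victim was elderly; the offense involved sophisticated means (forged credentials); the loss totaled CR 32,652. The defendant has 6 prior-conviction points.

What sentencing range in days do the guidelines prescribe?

Base offense level for distribution of contraband: 13.
§1 applies: 13 + 3 = 16.
§2 applies: 16 + 1 = 17.
§3 applies: 17 − 3 = 14.
§4 applies (level before this adjustment is 14 ≥ 12, so +4): 14 + 4 = 18.
§5 does not apply.
§6 applies (level before this adjustment is 18 ≥ 10, so +5): 18 + 5 = 23.
§7 applies: 23 − 4 = 19.
Final offense level: 19.
Criminal history: 6 prior points → Category IV (6+).
Level 19 falls in the 18-23 band.
Grid: Level 18-23 × Category IV = 1530-1710 days.

1530-1710 days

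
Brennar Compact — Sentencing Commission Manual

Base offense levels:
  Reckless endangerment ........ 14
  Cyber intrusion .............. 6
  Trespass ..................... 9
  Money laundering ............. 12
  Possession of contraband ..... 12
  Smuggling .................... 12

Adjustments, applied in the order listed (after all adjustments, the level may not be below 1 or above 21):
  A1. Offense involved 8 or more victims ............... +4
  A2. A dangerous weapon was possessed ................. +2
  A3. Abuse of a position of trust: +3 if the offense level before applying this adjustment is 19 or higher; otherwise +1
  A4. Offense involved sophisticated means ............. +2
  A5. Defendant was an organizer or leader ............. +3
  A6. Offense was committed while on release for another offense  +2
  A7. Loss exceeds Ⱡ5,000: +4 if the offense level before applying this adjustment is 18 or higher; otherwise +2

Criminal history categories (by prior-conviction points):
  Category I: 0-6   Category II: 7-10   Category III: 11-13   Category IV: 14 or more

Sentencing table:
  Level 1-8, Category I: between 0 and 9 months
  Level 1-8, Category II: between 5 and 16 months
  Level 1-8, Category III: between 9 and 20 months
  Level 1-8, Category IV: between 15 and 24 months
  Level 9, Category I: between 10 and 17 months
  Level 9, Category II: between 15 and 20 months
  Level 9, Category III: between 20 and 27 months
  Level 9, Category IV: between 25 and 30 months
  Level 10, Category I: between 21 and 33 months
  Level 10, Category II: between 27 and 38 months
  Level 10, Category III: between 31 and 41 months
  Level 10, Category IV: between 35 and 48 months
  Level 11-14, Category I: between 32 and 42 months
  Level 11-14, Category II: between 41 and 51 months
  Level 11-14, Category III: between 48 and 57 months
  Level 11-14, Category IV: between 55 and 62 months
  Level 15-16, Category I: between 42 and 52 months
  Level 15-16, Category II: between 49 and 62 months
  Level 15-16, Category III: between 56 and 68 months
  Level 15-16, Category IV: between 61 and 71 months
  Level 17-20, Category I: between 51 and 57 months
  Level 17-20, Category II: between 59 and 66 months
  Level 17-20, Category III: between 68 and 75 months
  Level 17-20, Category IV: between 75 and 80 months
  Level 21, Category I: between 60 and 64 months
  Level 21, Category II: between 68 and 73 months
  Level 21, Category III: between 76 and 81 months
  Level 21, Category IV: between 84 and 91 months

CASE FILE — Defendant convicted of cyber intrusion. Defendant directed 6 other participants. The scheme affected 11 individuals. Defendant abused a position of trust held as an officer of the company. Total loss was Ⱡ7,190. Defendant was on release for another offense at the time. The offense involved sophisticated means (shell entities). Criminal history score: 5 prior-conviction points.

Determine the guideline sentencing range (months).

60-64 months

Base offense level for cyber intrusion: 6.
A1 applies: 6 + 4 = 10.
A2 does not apply.
A3 applies (level before this adjustment is 10 < 19, so +1): 10 + 1 = 11.
A4 applies: 11 + 2 = 13.
A5 applies: 13 + 3 = 16.
A6 applies: 16 + 2 = 18.
A7 applies (level before this adjustment is 18 ≥ 18, so +4): 18 + 4 = 22.
Level 22 exceeds the maximum of 21; capped at 21.
Final offense level: 21.
Criminal history: 5 prior points → Category I (0-6).
Level 21 falls in the 21 band.
Grid: Level 21 × Category I = 60-64 months.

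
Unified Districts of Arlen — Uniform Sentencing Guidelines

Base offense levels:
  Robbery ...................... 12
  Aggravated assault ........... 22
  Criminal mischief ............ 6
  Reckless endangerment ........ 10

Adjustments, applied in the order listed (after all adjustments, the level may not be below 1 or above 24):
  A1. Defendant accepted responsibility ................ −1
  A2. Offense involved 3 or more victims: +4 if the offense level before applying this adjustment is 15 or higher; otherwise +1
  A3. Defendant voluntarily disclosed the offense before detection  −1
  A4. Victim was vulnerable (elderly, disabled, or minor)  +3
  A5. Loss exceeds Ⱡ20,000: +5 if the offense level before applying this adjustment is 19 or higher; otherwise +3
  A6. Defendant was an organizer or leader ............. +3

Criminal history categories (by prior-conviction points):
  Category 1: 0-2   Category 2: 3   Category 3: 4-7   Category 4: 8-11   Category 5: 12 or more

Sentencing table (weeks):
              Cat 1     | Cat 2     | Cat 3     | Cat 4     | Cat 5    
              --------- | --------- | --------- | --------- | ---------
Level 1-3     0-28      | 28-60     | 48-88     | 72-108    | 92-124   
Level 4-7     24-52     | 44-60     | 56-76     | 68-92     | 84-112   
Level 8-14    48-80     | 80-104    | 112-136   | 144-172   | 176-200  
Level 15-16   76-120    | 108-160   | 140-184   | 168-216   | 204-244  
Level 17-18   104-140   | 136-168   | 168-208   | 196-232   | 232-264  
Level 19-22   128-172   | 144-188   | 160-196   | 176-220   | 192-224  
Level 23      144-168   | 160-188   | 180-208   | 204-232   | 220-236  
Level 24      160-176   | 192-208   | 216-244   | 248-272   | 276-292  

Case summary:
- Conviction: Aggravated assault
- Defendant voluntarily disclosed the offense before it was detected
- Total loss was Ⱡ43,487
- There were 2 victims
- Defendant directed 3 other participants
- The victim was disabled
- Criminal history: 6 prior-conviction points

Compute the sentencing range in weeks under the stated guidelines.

Base offense level for aggravated assault: 22.
A1 does not apply.
A3 applies: 22 − 1 = 21.
A4 applies: 21 + 3 = 24.
A5 applies (level before this adjustment is 24 ≥ 19, so +5): 24 + 5 = 29.
A6 applies: 29 + 3 = 32.
Level 32 exceeds the maximum of 24; capped at 24.
Final offense level: 24.
Criminal history: 6 prior points → Category 3 (4-7).
Level 24 falls in the 24 band.
Grid: Level 24 × Category 3 = 216-244 weeks.

216-244 weeks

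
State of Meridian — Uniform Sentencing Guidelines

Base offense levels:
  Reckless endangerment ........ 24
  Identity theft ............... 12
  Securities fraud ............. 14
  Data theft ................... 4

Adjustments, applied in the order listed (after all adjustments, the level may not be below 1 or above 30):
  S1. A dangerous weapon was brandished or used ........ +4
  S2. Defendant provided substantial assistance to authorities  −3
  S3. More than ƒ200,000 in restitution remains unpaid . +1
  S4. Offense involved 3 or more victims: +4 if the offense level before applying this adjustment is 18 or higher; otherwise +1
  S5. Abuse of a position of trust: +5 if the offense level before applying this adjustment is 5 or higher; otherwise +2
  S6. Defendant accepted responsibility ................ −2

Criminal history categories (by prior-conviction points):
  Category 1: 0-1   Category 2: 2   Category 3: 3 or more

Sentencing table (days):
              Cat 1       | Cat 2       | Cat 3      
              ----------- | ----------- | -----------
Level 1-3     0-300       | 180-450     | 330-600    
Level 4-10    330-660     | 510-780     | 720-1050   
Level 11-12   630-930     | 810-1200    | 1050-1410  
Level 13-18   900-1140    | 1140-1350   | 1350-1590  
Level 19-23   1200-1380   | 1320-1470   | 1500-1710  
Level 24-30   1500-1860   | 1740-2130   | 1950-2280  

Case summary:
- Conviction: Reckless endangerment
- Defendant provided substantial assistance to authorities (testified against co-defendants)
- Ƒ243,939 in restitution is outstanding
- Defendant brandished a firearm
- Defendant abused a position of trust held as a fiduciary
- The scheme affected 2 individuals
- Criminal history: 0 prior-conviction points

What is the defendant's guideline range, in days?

Base offense level for reckless endangerment: 24.
S1 applies: 24 + 4 = 28.
S2 applies: 28 − 3 = 25.
S3 applies: 25 + 1 = 26.
S4 does not apply.
S5 applies (level before this adjustment is 26 ≥ 5, so +5): 26 + 5 = 31.
S6 does not apply.
Level 31 exceeds the maximum of 30; capped at 30.
Final offense level: 30.
Criminal history: 0 prior points → Category 1 (0-1).
Level 30 falls in the 24-30 band.
Grid: Level 24-30 × Category 1 = 1500-1860 days.

1500-1860 days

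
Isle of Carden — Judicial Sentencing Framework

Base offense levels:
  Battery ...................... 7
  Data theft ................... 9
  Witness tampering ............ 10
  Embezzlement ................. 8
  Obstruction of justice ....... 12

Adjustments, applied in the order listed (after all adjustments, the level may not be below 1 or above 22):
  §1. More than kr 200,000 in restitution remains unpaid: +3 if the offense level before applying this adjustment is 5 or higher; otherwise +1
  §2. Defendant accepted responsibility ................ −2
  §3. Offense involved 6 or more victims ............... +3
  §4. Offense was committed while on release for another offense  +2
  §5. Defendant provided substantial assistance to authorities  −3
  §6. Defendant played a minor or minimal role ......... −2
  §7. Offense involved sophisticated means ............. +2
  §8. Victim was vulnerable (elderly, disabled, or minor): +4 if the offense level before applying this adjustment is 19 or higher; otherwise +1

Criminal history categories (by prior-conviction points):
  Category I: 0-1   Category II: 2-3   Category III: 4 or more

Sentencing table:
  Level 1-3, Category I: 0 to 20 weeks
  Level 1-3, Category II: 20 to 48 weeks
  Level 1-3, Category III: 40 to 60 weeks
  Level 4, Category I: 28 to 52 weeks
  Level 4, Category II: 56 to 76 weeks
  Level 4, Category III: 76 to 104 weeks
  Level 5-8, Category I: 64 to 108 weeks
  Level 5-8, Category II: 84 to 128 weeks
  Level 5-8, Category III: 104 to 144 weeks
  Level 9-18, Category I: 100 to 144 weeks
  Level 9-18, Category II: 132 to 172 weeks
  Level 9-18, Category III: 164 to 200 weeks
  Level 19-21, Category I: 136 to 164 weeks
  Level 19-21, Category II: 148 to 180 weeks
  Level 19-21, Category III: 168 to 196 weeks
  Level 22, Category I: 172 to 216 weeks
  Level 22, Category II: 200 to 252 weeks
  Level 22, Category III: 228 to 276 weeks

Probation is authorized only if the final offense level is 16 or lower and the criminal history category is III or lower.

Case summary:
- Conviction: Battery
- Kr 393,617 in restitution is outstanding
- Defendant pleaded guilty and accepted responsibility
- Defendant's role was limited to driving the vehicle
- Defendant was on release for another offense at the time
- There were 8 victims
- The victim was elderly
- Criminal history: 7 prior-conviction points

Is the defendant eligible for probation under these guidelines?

Yes

Base offense level for battery: 7.
§1 applies (level before this adjustment is 7 ≥ 5, so +3): 7 + 3 = 10.
§2 applies: 10 − 2 = 8.
§3 applies: 8 + 3 = 11.
§4 applies: 11 + 2 = 13.
§5 does not apply.
§6 applies: 13 − 2 = 11.
§7 does not apply.
§8 applies (level before this adjustment is 11 < 19, so +1): 11 + 1 = 12.
Final offense level: 12.
Criminal history: 7 prior points → Category III (4+).
Level 12 falls in the 9-18 band.
Grid: Level 9-18 × Category III = 164-200 weeks.
Probation check: level 12 ≤ 16 and category III ≤ III → eligible.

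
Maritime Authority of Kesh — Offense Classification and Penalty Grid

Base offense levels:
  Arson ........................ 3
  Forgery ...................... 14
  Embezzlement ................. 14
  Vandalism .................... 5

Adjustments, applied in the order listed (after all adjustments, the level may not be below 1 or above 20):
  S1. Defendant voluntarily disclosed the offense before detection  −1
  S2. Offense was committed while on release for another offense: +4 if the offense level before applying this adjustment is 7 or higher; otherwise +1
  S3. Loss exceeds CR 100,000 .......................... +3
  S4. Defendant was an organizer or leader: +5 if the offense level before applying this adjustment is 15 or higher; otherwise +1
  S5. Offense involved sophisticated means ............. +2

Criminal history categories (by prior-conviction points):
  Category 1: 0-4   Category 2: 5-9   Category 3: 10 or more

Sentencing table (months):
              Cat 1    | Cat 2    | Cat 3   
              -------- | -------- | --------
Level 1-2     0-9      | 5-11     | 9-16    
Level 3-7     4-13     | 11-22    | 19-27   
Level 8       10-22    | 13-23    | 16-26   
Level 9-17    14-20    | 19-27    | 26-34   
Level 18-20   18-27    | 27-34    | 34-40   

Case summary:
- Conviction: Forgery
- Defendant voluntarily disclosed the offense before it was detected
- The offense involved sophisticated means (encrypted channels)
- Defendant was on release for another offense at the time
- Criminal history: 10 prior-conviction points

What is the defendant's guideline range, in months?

34-40 months

Base offense level for forgery: 14.
S1 applies: 14 − 1 = 13.
S2 applies (level before this adjustment is 13 ≥ 7, so +4): 13 + 4 = 17.
S5 applies: 17 + 2 = 19.
Final offense level: 19.
Criminal history: 10 prior points → Category 3 (10+).
Level 19 falls in the 18-20 band.
Grid: Level 18-20 × Category 3 = 34-40 months.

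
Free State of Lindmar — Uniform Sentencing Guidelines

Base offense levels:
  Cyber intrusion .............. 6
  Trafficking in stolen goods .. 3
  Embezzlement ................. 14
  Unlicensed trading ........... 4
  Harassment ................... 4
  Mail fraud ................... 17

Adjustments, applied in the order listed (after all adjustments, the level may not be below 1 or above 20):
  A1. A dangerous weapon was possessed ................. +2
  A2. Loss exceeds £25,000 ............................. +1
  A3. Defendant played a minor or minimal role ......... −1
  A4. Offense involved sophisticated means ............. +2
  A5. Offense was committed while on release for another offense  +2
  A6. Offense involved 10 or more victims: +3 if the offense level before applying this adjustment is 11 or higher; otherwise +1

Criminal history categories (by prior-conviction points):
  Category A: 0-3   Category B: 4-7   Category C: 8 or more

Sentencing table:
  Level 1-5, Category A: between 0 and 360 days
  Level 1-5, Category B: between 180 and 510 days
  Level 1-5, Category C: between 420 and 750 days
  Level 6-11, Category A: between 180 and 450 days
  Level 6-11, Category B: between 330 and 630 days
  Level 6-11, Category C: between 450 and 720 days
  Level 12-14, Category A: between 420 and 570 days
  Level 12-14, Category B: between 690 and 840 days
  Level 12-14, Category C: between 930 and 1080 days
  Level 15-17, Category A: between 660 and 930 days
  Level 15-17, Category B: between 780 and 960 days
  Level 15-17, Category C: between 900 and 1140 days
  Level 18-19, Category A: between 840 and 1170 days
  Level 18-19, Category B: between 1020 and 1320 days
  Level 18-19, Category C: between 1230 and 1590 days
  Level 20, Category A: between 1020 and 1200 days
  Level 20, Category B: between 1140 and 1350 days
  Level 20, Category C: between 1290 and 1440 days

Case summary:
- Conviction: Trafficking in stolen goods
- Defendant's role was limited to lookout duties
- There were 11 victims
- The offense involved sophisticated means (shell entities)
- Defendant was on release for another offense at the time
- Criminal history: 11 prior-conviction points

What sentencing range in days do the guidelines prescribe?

Base offense level for trafficking in stolen goods: 3.
A1 does not apply.
A3 applies: 3 − 1 = 2.
A4 applies: 2 + 2 = 4.
A5 applies: 4 + 2 = 6.
A6 applies (level before this adjustment is 6 < 11, so +1): 6 + 1 = 7.
Final offense level: 7.
Criminal history: 11 prior points → Category C (8+).
Level 7 falls in the 6-11 band.
Grid: Level 6-11 × Category C = 450-720 days.

450-720 days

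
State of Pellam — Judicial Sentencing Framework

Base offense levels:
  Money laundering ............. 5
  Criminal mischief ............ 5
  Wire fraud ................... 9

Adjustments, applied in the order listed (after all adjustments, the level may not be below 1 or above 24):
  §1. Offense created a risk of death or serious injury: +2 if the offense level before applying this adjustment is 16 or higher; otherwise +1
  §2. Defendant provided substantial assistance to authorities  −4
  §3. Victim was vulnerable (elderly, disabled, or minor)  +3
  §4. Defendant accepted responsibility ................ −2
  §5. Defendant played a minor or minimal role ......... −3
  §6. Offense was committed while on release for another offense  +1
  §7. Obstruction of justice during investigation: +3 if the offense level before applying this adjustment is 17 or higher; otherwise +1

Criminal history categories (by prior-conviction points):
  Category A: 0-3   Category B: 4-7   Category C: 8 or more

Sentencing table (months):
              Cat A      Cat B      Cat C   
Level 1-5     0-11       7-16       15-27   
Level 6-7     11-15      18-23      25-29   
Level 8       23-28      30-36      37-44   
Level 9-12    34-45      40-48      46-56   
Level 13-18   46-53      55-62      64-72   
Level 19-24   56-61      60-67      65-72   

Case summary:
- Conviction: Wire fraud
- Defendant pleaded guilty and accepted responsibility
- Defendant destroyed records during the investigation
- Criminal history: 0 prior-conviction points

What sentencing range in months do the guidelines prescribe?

23-28 months

Base offense level for wire fraud: 9.
§1 does not apply.
§2 does not apply.
§3 does not apply.
§4 applies: 9 − 2 = 7.
§7 applies (level before this adjustment is 7 < 17, so +1): 7 + 1 = 8.
Final offense level: 8.
Criminal history: 0 prior points → Category A (0-3).
Level 8 falls in the 8 band.
Grid: Level 8 × Category A = 23-28 months.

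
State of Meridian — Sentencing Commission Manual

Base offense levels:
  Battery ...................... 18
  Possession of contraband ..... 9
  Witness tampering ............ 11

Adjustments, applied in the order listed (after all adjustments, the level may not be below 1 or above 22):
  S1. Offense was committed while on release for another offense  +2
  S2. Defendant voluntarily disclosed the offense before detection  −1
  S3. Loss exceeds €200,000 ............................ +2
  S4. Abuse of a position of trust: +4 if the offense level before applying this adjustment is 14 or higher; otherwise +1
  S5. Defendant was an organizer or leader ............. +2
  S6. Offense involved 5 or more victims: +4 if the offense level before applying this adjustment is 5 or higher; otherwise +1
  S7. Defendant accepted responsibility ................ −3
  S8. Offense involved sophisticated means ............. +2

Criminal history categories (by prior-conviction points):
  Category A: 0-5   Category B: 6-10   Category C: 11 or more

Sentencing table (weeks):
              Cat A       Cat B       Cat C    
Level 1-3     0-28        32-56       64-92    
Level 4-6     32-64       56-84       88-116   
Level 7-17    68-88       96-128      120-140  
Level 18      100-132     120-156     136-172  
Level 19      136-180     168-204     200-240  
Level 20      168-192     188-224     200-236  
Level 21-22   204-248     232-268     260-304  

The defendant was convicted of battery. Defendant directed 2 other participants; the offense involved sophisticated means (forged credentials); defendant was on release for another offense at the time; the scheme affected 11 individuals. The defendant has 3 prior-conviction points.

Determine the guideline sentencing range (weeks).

204-248 weeks

Base offense level for battery: 18.
S1 applies: 18 + 2 = 20.
S2 does not apply.
S4 does not apply.
S5 applies: 20 + 2 = 22.
S6 applies (level before this adjustment is 22 ≥ 5, so +4): 22 + 4 = 26.
S7 does not apply.
S8 applies: 26 + 2 = 28.
Level 28 exceeds the maximum of 22; capped at 22.
Final offense level: 22.
Criminal history: 3 prior points → Category A (0-5).
Level 22 falls in the 21-22 band.
Grid: Level 21-22 × Category A = 204-248 weeks.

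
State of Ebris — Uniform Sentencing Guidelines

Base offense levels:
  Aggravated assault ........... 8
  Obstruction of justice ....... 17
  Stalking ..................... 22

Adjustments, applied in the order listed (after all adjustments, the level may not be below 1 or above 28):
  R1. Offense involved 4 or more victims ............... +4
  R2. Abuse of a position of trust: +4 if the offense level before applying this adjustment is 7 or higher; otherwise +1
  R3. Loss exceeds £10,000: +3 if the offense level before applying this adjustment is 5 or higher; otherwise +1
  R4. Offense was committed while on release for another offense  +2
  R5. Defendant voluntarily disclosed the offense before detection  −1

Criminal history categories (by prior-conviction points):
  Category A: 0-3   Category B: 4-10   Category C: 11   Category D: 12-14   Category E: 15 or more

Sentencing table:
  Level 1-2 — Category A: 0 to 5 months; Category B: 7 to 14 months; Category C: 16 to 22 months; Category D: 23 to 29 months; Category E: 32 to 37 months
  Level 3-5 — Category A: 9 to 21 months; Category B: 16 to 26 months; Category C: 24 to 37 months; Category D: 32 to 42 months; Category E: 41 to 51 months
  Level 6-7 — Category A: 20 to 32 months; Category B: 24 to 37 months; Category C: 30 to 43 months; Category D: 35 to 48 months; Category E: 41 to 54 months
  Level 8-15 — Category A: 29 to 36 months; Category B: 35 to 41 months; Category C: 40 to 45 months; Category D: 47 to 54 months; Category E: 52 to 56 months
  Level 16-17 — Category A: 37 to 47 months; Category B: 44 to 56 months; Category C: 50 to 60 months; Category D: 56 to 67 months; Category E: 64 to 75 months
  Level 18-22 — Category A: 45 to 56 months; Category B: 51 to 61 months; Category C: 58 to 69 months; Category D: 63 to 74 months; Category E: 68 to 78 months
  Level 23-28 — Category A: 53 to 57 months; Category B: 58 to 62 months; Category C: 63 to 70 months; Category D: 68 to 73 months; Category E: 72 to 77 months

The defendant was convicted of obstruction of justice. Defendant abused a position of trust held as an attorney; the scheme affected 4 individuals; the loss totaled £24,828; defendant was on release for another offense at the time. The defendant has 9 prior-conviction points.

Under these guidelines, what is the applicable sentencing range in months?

58-62 months

Base offense level for obstruction of justice: 17.
R1 applies: 17 + 4 = 21.
R2 applies (level before this adjustment is 21 ≥ 7, so +4): 21 + 4 = 25.
R3 applies (level before this adjustment is 25 ≥ 5, so +3): 25 + 3 = 28.
R4 applies: 28 + 2 = 30.
R5 does not apply.
Level 30 exceeds the maximum of 28; capped at 28.
Final offense level: 28.
Criminal history: 9 prior points → Category B (4-10).
Level 28 falls in the 23-28 band.
Grid: Level 23-28 × Category B = 58-62 months.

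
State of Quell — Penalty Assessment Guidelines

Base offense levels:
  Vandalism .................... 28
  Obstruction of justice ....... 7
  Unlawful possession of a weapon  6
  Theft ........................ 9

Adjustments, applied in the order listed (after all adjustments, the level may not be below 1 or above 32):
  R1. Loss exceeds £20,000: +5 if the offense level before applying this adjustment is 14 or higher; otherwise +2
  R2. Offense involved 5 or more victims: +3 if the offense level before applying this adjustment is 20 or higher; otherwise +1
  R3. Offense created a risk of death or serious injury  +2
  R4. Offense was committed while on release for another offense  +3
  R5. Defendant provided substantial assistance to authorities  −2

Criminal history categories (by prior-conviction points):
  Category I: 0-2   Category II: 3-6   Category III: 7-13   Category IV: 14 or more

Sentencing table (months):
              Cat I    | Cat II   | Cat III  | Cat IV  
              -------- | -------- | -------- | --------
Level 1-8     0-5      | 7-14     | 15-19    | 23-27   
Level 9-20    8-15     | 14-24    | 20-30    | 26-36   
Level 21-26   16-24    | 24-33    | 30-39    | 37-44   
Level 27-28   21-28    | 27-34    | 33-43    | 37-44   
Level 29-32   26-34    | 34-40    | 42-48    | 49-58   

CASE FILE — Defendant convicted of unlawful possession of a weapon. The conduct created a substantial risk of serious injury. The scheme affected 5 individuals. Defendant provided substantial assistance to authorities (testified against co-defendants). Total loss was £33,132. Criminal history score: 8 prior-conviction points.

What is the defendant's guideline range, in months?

Base offense level for unlawful possession of a weapon: 6.
R1 applies (level before this adjustment is 6 < 14, so +2): 6 + 2 = 8.
R2 applies (level before this adjustment is 8 < 20, so +1): 8 + 1 = 9.
R3 applies: 9 + 2 = 11.
R4 does not apply.
R5 applies: 11 − 2 = 9.
Final offense level: 9.
Criminal history: 8 prior points → Category III (7-13).
Level 9 falls in the 9-20 band.
Grid: Level 9-20 × Category III = 20-30 months.

20-30 months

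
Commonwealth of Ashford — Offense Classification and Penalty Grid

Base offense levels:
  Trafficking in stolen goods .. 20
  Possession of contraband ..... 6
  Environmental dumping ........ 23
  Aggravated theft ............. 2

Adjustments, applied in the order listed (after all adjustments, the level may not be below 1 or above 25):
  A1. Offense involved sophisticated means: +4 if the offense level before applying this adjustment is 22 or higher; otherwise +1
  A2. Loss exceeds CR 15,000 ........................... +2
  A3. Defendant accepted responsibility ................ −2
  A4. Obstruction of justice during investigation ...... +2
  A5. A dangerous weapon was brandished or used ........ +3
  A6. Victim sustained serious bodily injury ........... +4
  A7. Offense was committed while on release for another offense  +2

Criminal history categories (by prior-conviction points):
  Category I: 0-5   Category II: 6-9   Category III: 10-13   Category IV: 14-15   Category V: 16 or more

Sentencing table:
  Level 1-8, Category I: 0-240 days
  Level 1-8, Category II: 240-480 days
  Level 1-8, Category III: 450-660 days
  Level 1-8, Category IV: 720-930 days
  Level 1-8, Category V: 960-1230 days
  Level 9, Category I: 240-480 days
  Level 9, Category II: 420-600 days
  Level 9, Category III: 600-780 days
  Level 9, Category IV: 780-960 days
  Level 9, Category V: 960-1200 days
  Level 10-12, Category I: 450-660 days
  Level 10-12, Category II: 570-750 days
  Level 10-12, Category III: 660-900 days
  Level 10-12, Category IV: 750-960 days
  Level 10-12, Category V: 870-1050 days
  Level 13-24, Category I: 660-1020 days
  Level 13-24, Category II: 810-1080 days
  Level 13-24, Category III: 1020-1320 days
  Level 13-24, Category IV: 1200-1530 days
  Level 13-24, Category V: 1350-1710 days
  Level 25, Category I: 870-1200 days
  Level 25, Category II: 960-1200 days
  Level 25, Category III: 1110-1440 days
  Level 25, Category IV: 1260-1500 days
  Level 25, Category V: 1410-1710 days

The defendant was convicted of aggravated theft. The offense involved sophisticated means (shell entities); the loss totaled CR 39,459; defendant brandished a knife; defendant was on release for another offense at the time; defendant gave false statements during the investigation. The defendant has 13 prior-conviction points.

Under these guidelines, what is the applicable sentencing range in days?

660-900 days

Base offense level for aggravated theft: 2.
A1 applies (level before this adjustment is 2 < 22, so +1): 2 + 1 = 3.
A2 applies: 3 + 2 = 5.
A3 does not apply.
A4 applies: 5 + 2 = 7.
A5 applies: 7 + 3 = 10.
A6 does not apply.
A7 applies: 10 + 2 = 12.
Final offense level: 12.
Criminal history: 13 prior points → Category III (10-13).
Level 12 falls in the 10-12 band.
Grid: Level 10-12 × Category III = 660-900 days.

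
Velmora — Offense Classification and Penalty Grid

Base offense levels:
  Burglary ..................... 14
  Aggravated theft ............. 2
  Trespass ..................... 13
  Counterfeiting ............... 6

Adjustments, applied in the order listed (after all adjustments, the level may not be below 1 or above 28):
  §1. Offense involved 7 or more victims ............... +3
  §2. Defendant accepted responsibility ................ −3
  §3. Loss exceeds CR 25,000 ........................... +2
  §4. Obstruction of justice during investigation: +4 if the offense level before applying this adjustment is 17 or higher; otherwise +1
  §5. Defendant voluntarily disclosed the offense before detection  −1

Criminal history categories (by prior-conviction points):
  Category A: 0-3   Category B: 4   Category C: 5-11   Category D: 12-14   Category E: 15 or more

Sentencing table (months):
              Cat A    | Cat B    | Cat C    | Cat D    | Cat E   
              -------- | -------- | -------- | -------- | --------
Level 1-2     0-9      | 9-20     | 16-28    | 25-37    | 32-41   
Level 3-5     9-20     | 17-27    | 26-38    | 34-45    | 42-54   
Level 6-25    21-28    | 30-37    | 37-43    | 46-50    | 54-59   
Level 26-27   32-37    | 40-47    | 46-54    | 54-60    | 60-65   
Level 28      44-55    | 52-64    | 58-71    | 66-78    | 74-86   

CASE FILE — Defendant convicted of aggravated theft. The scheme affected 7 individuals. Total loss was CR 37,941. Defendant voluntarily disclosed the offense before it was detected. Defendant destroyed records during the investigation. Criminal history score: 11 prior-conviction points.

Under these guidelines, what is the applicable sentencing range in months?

Base offense level for aggravated theft: 2.
§1 applies: 2 + 3 = 5.
§2 does not apply.
§3 applies: 5 + 2 = 7.
§4 applies (level before this adjustment is 7 < 17, so +1): 7 + 1 = 8.
§5 applies: 8 − 1 = 7.
Final offense level: 7.
Criminal history: 11 prior points → Category C (5-11).
Level 7 falls in the 6-25 band.
Grid: Level 6-25 × Category C = 37-43 months.

37-43 months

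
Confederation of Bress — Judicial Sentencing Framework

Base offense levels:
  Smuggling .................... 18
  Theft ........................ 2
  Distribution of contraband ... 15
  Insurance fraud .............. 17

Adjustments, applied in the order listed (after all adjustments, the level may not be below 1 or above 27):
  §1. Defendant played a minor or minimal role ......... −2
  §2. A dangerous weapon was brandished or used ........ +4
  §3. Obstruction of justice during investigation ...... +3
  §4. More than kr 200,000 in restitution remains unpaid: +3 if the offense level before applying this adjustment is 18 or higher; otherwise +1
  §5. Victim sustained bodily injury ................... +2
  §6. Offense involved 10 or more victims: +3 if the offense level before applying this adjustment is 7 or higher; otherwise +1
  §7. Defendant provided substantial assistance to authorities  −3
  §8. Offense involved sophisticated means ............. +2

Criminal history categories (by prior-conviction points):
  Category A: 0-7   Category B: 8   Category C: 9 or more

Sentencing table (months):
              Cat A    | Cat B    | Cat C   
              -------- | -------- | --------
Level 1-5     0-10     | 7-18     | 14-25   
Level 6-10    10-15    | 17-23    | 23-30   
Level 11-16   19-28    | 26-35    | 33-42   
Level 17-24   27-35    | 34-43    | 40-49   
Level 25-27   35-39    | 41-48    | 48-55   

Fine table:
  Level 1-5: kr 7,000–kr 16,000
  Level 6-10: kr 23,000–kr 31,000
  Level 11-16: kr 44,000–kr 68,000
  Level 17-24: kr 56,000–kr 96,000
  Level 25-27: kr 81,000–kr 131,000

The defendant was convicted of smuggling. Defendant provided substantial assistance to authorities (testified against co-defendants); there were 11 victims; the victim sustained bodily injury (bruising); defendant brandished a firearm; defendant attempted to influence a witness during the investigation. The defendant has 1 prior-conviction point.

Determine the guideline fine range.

kr 81,000–kr 131,000

Base offense level for smuggling: 18.
§1 does not apply.
§2 applies: 18 + 4 = 22.
§3 applies: 22 + 3 = 25.
§4 does not apply.
§5 applies: 25 + 2 = 27.
§6 applies (level before this adjustment is 27 ≥ 7, so +3): 27 + 3 = 30.
§7 applies: 30 − 3 = 27.
§8 does not apply.
Final offense level: 27.
Level 27 falls in the 25-27 band.
Fine table: Level 25-27 → kr 81,000–kr 131,000.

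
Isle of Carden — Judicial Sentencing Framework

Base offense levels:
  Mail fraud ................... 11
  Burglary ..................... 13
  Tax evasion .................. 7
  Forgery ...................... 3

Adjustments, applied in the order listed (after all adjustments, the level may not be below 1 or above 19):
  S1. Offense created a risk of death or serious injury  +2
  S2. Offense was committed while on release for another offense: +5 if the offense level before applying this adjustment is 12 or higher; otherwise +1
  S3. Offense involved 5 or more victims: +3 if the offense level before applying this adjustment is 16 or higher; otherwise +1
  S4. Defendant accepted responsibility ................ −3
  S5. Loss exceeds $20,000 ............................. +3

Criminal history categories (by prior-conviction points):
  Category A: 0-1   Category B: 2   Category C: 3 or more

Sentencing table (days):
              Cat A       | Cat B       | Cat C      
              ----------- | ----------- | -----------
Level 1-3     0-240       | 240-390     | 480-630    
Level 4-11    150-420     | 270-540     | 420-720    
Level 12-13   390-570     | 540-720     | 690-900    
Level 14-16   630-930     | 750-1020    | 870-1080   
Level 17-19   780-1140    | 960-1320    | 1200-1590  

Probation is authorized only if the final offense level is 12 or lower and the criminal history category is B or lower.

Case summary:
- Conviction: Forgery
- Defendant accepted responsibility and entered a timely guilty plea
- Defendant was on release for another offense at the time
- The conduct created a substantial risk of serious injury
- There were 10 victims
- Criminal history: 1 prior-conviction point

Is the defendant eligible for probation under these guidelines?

Base offense level for forgery: 3.
S1 applies: 3 + 2 = 5.
S2 applies (level before this adjustment is 5 < 12, so +1): 5 + 1 = 6.
S3 applies (level before this adjustment is 6 < 16, so +1): 6 + 1 = 7.
S4 applies: 7 − 3 = 4.
Final offense level: 4.
Criminal history: 1 prior point → Category A (0-1).
Level 4 falls in the 4-11 band.
Grid: Level 4-11 × Category A = 150-420 days.
Probation check: level 4 ≤ 12 and category A ≤ B → eligible.

Yes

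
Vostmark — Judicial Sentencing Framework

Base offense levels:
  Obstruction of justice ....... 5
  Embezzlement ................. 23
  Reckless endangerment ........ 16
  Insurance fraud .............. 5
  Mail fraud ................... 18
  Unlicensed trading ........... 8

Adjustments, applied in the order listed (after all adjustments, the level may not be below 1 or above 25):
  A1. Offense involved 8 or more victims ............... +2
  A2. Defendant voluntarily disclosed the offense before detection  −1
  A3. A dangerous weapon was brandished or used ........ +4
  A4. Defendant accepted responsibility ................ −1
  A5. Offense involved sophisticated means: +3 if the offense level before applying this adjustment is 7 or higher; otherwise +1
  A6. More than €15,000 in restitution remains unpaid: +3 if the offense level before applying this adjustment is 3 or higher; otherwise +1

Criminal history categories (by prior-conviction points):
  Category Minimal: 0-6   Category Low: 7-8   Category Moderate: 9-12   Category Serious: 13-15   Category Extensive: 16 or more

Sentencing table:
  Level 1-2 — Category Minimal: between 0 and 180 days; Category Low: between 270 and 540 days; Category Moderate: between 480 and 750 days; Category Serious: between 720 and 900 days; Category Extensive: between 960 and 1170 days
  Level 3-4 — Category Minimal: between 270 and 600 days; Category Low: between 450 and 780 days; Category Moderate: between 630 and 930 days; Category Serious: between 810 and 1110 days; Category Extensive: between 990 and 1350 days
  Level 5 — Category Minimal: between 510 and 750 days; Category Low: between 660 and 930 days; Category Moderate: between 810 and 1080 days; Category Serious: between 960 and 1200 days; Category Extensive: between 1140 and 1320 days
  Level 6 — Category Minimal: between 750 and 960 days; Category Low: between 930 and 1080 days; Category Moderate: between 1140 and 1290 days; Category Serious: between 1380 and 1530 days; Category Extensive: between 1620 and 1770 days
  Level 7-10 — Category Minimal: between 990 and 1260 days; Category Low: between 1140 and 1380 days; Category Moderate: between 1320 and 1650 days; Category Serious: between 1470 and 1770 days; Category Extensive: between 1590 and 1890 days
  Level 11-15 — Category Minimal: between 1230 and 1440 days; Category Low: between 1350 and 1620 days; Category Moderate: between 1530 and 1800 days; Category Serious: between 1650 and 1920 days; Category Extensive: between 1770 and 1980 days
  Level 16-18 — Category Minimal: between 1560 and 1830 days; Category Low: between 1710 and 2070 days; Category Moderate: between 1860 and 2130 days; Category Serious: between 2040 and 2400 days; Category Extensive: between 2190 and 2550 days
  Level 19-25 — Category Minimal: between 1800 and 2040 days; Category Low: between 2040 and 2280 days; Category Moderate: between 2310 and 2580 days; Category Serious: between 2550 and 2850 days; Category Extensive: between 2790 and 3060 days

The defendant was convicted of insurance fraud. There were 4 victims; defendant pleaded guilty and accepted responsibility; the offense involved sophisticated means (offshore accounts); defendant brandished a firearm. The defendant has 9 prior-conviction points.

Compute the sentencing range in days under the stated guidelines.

1530-1800 days

Base offense level for insurance fraud: 5.
A3 applies: 5 + 4 = 9.
A4 applies: 9 − 1 = 8.
A5 applies (level before this adjustment is 8 ≥ 7, so +3): 8 + 3 = 11.
A6 does not apply.
Final offense level: 11.
Criminal history: 9 prior points → Category Moderate (9-12).
Level 11 falls in the 11-15 band.
Grid: Level 11-15 × Category Moderate = 1530-1800 days.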